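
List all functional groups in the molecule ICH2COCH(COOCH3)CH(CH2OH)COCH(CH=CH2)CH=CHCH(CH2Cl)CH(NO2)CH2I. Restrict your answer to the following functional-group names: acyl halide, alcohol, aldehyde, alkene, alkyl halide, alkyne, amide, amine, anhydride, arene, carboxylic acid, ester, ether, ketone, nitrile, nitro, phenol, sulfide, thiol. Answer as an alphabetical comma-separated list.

alcohol, alkene, alkyl halide, ester, ketone, nitro

halogen on an sp³ carbon → alkyl halide.
–C(=O)– with carbon on both sides → ketone.
pendant –COOCH3: carbonyl C bonded to C and –OCH3 → ester.
pendant –CH2OH on an sp³ backbone C → alcohol.
–C(=O)– with carbon on both sides → ketone.
pendant –CH=CH2: C=C double bond → alkene.
C=C double bond → alkene.
pendant –CH2X: halogen on sp³ carbon → alkyl halide.
–NO2 on an sp³ carbon → nitro (the N=O is not a carbonyl).
halogen on an sp³ carbon → alkyl halide.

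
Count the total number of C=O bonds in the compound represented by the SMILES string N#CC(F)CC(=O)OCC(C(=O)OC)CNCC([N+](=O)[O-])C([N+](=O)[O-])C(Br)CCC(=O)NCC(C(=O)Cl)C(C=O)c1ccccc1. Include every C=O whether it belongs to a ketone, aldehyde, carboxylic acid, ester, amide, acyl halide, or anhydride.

CH2COOCH2: ester, 1 C=O (running total 1).
CH(COOCH3): ester, 1 C=O (running total 2).
CH2CONHCH2: amide, 1 C=O (running total 3).
CH(COCl): acyl halide, 1 C=O (running total 4).
CH(CHO): aldehyde, 1 C=O (running total 5).

5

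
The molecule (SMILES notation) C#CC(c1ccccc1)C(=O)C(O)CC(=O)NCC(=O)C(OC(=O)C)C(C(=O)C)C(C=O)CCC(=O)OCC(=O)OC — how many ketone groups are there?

C≡C triple bond → alkyne.
pendant –C6H5: benzene ring → arene.
–C(=O)– with carbon on both sides → ketone.
–OH on an sp³ carbon → alcohol (secondary).
–C(=O)–N– linkage → amide (the N is not an amine).
–C(=O)– with carbon on both sides → ketone.
pendant –OC(=O)CH3: an acyloxy group → ester.
pendant –COCH3: carbonyl C bonded to two carbons → ketone.
pendant –CHO: carbonyl C bonded to C and H → aldehyde.
–C(=O)–O–C with C on the carbonyl side → ester.
–C(=O)OCH3: carbonyl C bonded to C and to –OCH3 → ester (not ketone + ether).
Ketone appears at: CO, CO, CH(COCH3) → 3.

3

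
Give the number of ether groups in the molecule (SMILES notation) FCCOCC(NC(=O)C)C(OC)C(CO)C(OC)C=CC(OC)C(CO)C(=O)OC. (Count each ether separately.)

4

Taking each segment in turn:
  FCH2: halogen on an sp³ carbon → alkyl halide.
  CH2OCH2: C–O–C with sp³ carbons on both sides and no adjacent C=O → ether.
  CH(NHCOCH3): pendant –NHC(=O)CH3: N bonded to a carbonyl → amide (not amine).
  CH(OCH3): pendant –OCH3: C–O–C with sp³ C, no adjacent C=O → ether.
  CH(CH2OH): pendant –CH2OH on an sp³ backbone C → alcohol.
  CH(OCH3): pendant –OCH3: C–O–C with sp³ C, no adjacent C=O → ether.
  CH=CH: C=C double bond → alkene.
  CH(OCH3): pendant –OCH3: C–O–C with sp³ C, no adjacent C=O → ether.
  CH(CH2OH): pendant –CH2OH on an sp³ backbone C → alcohol.
  COOCH3: –C(=O)OCH3: carbonyl C bonded to C and to –OCH3 → ester (not ketone + ether).
Ether appears at: CH2OCH2, CH(OCH3), CH(OCH3), CH(OCH3) → 4.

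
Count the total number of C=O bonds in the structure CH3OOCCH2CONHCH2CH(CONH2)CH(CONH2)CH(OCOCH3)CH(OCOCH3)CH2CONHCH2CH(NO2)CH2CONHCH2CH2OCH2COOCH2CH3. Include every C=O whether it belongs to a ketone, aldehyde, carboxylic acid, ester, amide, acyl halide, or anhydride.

9

CH3OOC: ester, 1 C=O (running total 1).
CH2CONHCH2: amide, 1 C=O (running total 2).
CH(CONH2): amide, 1 C=O (running total 3).
CH(CONH2): amide, 1 C=O (running total 4).
CH(OCOCH3): ester, 1 C=O (running total 5).
CH(OCOCH3): ester, 1 C=O (running total 6).
CH2CONHCH2: amide, 1 C=O (running total 7).
CH2CONHCH2: amide, 1 C=O (running total 8).
COOCH2CH3: ester, 1 C=O (running total 9).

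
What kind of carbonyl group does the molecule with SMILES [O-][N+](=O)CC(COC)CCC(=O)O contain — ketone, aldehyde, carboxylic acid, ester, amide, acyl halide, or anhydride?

The carbonyl is in the COOH segment: –COOH: carbonyl C bonded to –OH and C → carboxylic acid (the –OH is not a separate alcohol).

carboxylic acid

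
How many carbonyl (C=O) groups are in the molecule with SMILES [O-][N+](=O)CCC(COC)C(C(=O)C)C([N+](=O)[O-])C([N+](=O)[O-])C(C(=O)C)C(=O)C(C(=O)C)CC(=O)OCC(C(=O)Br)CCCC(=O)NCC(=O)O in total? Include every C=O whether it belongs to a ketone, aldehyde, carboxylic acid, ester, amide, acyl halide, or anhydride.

8

CH(COCH3): ketone, 1 C=O (running total 1).
CH(COCH3): ketone, 1 C=O (running total 2).
CO: ketone, 1 C=O (running total 3).
CH(COCH3): ketone, 1 C=O (running total 4).
CH2COOCH2: ester, 1 C=O (running total 5).
CH(COBr): acyl halide, 1 C=O (running total 6).
CH2CONHCH2: amide, 1 C=O (running total 7).
COOH: carboxylic acid, 1 C=O (running total 8).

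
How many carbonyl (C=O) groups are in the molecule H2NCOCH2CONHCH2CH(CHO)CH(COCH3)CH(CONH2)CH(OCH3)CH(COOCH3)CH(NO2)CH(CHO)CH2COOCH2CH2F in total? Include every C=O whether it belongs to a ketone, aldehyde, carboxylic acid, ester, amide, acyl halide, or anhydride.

H2NCO: amide, 1 C=O (running total 1).
CH2CONHCH2: amide, 1 C=O (running total 2).
CH(CHO): aldehyde, 1 C=O (running total 3).
CH(COCH3): ketone, 1 C=O (running total 4).
CH(CONH2): amide, 1 C=O (running total 5).
CH(COOCH3): ester, 1 C=O (running total 6).
CH(CHO): aldehyde, 1 C=O (running total 7).
CH2COOCH2: ester, 1 C=O (running total 8).

8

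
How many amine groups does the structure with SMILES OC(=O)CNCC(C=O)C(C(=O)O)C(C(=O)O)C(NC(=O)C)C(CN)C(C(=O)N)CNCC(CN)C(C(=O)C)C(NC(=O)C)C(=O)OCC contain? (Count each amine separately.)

Working along the chain:
  HOOC: –COOH: carbonyl C bonded to –OH and C → carboxylic acid (the –OH is not a separate alcohol).
  CH2NHCH2: C–N–C with sp³ carbons and no adjacent C=O → amine (secondary).
  CH(CHO): pendant –CHO: carbonyl C bonded to C and H → aldehyde.
  CH(COOH): pendant –COOH: carbonyl C bonded to C and –OH → carboxylic acid.
  CH(COOH): pendant –COOH: carbonyl C bonded to C and –OH → carboxylic acid.
  CH(NHCOCH3): pendant –NHC(=O)CH3: N bonded to a carbonyl → amide (not amine).
  CH(CH2NH2): pendant –CH2NH2: N on sp³ C, no adjacent C=O → amine.
  CH(CONH2): pendant –CONH2: carbonyl C bonded to C and N → amide.
  CH2NHCH2: C–N–C with sp³ carbons and no adjacent C=O → amine (secondary).
  CH(CH2NH2): pendant –CH2NH2: N on sp³ C, no adjacent C=O → amine.
  CH(COCH3): pendant –COCH3: carbonyl C bonded to two carbons → ketone.
  CH(NHCOCH3): pendant –NHC(=O)CH3: N bonded to a carbonyl → amide (not amine).
  COOCH2CH3: –C(=O)OCH2CH3: carbonyl C bonded to C and to –OEt → ester.
Amine appears at: CH2NHCH2, CH(CH2NH2), CH2NHCH2, CH(CH2NH2) → 4.

4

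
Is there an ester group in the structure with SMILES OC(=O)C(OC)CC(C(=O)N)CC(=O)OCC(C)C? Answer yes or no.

Reading the structure from left to right:
  HOOC: –COOH: carbonyl C bonded to –OH and C → carboxylic acid (the –OH is not a separate alcohol).
  CH(OCH3): pendant –OCH3: C–O–C with sp³ C, no adjacent C=O → ether.
  CH(CONH2): pendant –CONH2: carbonyl C bonded to C and N → amide.
  CH2COOCH2: –C(=O)–O–C with C on the carbonyl side → ester.
The CH2COOCH2 segment supplies the ester: –C(=O)–O–C with C on the carbonyl side → ester.

yes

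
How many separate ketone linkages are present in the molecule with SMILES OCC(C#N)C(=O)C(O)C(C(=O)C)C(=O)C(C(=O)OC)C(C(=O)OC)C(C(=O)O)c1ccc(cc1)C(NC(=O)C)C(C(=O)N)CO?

3

HO– on an sp³ carbon → alcohol.
pendant –C≡N: nitrile.
–C(=O)– with carbon on both sides → ketone.
–OH on an sp³ carbon → alcohol (secondary).
pendant –COCH3: carbonyl C bonded to two carbons → ketone.
–C(=O)– with carbon on both sides → ketone.
pendant –COOCH3: carbonyl C bonded to C and –OCH3 → ester.
pendant –COOCH3: carbonyl C bonded to C and –OCH3 → ester.
pendant –COOH: carbonyl C bonded to C and –OH → carboxylic acid.
para-disubstituted benzene ring → arene.
pendant –NHC(=O)CH3: N bonded to a carbonyl → amide (not amine).
pendant –CONH2: carbonyl C bonded to C and N → amide.
–OH on an sp³ carbon → alcohol.
Ketone appears at: CO, CH(COCH3), CO → 3.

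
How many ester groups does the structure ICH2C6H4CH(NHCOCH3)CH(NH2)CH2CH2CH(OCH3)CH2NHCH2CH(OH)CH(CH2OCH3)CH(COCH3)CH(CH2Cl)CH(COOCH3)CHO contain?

Taking each segment in turn:
  ICH2: halogen on an sp³ carbon → alkyl halide.
  C6H4: para-disubstituted benzene ring → arene.
  CH(NHCOCH3): pendant –NHC(=O)CH3: N bonded to a carbonyl → amide (not amine).
  CH(NH2): –NH2 on an sp³ carbon with no adjacent C=O → amine.
  CH(OCH3): pendant –OCH3: C–O–C with sp³ C, no adjacent C=O → ether.
  CH2NHCH2: C–N–C with sp³ carbons and no adjacent C=O → amine (secondary).
  CH(OH): –OH on an sp³ carbon → alcohol (secondary).
  CH(CH2OCH3): pendant –CH2OCH3: C–O–C linkage → ether.
  CH(COCH3): pendant –COCH3: carbonyl C bonded to two carbons → ketone.
  CH(CH2Cl): pendant –CH2X: halogen on sp³ carbon → alkyl halide.
  CH(COOCH3): pendant –COOCH3: carbonyl C bonded to C and –OCH3 → ester.
  CHO: terminal –CHO: carbonyl C bonded to H and C → aldehyde.
Ester appears at: CH(COOCH3) → 1.

1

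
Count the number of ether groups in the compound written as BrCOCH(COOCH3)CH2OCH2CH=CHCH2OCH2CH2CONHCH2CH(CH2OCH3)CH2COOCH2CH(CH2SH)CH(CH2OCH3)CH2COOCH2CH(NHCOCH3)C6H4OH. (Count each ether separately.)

Working along the chain:
  BrCO: –C(=O)Br: carbonyl C bonded to C and to a halogen → acyl halide (not alkyl halide).
  CH(COOCH3): pendant –COOCH3: carbonyl C bonded to C and –OCH3 → ester.
  CH2OCH2: C–O–C with sp³ carbons on both sides and no adjacent C=O → ether.
  CH=CH: C=C double bond → alkene.
  CH2OCH2: C–O–C with sp³ carbons on both sides and no adjacent C=O → ether.
  CH2CONHCH2: –C(=O)–N– linkage → amide (the N is not an amine).
  CH(CH2OCH3): pendant –CH2OCH3: C–O–C linkage → ether.
  CH2COOCH2: –C(=O)–O–C with C on the carbonyl side → ester.
  CH(CH2SH): pendant –CH2SH → thiol.
  CH(CH2OCH3): pendant –CH2OCH3: C–O–C linkage → ether.
  CH2COOCH2: –C(=O)–O–C with C on the carbonyl side → ester.
  CH(NHCOCH3): pendant –NHC(=O)CH3: N bonded to a carbonyl → amide (not amine).
  C6H4OH: –OH attached directly to an aromatic ring → phenol (not alcohol); the ring itself is an arene.
Ether appears at: CH2OCH2, CH2OCH2, CH(CH2OCH3), CH(CH2OCH3) → 4.

4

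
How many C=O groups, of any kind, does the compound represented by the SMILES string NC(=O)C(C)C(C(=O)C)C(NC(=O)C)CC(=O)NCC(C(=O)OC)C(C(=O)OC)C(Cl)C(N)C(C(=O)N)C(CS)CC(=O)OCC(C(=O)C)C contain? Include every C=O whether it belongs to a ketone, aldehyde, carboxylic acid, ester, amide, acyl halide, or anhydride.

9

H2NCO: amide, 1 C=O (running total 1).
CH(COCH3): ketone, 1 C=O (running total 2).
CH(NHCOCH3): amide, 1 C=O (running total 3).
CH2CONHCH2: amide, 1 C=O (running total 4).
CH(COOCH3): ester, 1 C=O (running total 5).
CH(COOCH3): ester, 1 C=O (running total 6).
CH(CONH2): amide, 1 C=O (running total 7).
CH2COOCH2: ester, 1 C=O (running total 8).
CH(COCH3): ketone, 1 C=O (running total 9).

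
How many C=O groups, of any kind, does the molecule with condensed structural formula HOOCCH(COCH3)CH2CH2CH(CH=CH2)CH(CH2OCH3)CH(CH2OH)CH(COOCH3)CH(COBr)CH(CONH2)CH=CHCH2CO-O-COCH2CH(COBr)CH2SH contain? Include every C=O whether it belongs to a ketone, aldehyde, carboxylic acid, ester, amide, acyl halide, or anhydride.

8

HOOC: carboxylic acid, 1 C=O (running total 1).
CH(COCH3): ketone, 1 C=O (running total 2).
CH(COOCH3): ester, 1 C=O (running total 3).
CH(COBr): acyl halide, 1 C=O (running total 4).
CH(CONH2): amide, 1 C=O (running total 5).
CH2CO-O-COCH2: anhydride, 2 C=O (running total 7).
CH(COBr): acyl halide, 1 C=O (running total 8).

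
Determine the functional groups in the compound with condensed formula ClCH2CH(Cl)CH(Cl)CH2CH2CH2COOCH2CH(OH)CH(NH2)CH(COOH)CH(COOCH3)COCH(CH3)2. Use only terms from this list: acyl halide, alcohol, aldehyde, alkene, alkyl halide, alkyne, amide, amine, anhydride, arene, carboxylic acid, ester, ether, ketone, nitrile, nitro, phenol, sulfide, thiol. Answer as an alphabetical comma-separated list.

Reading the structure from left to right:
  ClCH2: halogen on an sp³ carbon → alkyl halide.
  CH(Cl): halogen on an sp³ carbon → alkyl halide.
  CH(Cl): halogen on an sp³ carbon → alkyl halide.
  CH2COOCH2: –C(=O)–O–C with C on the carbonyl side → ester.
  CH(OH): –OH on an sp³ carbon → alcohol (secondary).
  CH(NH2): –NH2 on an sp³ carbon with no adjacent C=O → amine.
  CH(COOH): pendant –COOH: carbonyl C bonded to C and –OH → carboxylic acid.
  CH(COOCH3): pendant –COOCH3: carbonyl C bonded to C and –OCH3 → ester.
  CO: –C(=O)– with carbon on both sides → ketone.

alcohol, alkyl halide, amine, carboxylic acid, ester, ketone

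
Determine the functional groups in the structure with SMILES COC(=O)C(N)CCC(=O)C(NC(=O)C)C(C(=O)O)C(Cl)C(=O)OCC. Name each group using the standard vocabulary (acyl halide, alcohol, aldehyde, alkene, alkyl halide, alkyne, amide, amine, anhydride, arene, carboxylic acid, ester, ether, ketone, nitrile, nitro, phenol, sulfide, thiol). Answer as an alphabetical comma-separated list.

Working along the chain:
  CH3OOC: CH3O–C(=O)–: carbonyl C bonded to C and to –OCH3 → ester (not ketone + ether).
  CH(NH2): –NH2 on an sp³ carbon with no adjacent C=O → amine.
  CO: –C(=O)– with carbon on both sides → ketone.
  CH(NHCOCH3): pendant –NHC(=O)CH3: N bonded to a carbonyl → amide (not amine).
  CH(COOH): pendant –COOH: carbonyl C bonded to C and –OH → carboxylic acid.
  CH(Cl): halogen on an sp³ carbon → alkyl halide.
  COOCH2CH3: –C(=O)OCH2CH3: carbonyl C bonded to C and to –OEt → ester.

alkyl halide, amide, amine, carboxylic acid, ester, ketone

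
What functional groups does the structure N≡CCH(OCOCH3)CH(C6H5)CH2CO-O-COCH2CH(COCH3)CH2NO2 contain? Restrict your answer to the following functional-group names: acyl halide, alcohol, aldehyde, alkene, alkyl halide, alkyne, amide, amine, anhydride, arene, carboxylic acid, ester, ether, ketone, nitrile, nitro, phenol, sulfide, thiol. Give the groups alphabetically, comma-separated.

anhydride, arene, ester, ketone, nitrile, nitro

Reading the structure from left to right:
  N≡C: N≡C–: carbon triple-bonded to nitrogen → nitrile.
  CH(OCOCH3): pendant –OC(=O)CH3: an acyloxy group → ester.
  CH(C6H5): pendant –C6H5: benzene ring → arene.
  CH2CO-O-COCH2: two acyl groups sharing one oxygen, –C(=O)–O–C(=O)– → anhydride.
  CH(COCH3): pendant –COCH3: carbonyl C bonded to two carbons → ketone.
  CH2NO2: –NO2 on carbon → nitro group.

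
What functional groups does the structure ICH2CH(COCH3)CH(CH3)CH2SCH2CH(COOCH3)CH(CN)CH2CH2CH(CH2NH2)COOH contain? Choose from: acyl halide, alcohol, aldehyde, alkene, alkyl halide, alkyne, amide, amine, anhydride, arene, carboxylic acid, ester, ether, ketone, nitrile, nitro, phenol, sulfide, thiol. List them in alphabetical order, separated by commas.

Reading the structure from left to right:
  ICH2: halogen on an sp³ carbon → alkyl halide.
  CH(COCH3): pendant –COCH3: carbonyl C bonded to two carbons → ketone.
  CH2SCH2: C–S–C linkage → sulfide (thioether).
  CH(COOCH3): pendant –COOCH3: carbonyl C bonded to C and –OCH3 → ester.
  CH(CN): pendant –C≡N: nitrile.
  CH(CH2NH2): pendant –CH2NH2: N on sp³ C, no adjacent C=O → amine.
  COOH: –COOH: carbonyl C bonded to –OH and C → carboxylic acid (the –OH is not a separate alcohol).

alkyl halide, amine, carboxylic acid, ester, ketone, nitrile, sulfide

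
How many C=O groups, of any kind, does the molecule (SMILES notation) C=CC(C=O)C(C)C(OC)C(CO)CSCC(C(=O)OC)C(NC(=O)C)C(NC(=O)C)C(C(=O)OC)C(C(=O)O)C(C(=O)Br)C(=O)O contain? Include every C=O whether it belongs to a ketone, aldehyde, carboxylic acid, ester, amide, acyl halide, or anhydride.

CH(CHO): aldehyde, 1 C=O (running total 1).
CH(COOCH3): ester, 1 C=O (running total 2).
CH(NHCOCH3): amide, 1 C=O (running total 3).
CH(NHCOCH3): amide, 1 C=O (running total 4).
CH(COOCH3): ester, 1 C=O (running total 5).
CH(COOH): carboxylic acid, 1 C=O (running total 6).
CH(COBr): acyl halide, 1 C=O (running total 7).
COOH: carboxylic acid, 1 C=O (running total 8).

8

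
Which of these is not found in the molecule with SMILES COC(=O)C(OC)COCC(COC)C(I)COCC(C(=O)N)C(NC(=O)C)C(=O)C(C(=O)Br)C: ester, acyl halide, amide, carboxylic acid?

carboxylic acid

ester: present (CH3OOC — CH3O–C(=O)–: carbonyl C bonded to C and to –OCH3 → ester (not ketone + ether)).
acyl halide: present (CH(COBr) — pendant –C(=O)X: carbonyl C bonded to C and halogen → acyl halide).
amide: present (CH(CONH2) — pendant –CONH2: carbonyl C bonded to C and N → amide).
carboxylic acid: absent. In CH3OOC, the acyl oxygen is bonded to carbon (–O–C), not to H, so this is an ester. In each of CH(CONH2) and CH(NHCOCH3), the carbonyl is bonded to nitrogen, not to –OH; that is an amide.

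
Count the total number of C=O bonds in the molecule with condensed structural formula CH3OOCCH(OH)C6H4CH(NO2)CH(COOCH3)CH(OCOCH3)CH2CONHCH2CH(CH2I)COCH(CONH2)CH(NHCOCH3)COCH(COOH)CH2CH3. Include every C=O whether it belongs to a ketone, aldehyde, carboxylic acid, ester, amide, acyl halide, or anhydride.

9

CH3OOC: ester, 1 C=O (running total 1).
CH(COOCH3): ester, 1 C=O (running total 2).
CH(OCOCH3): ester, 1 C=O (running total 3).
CH2CONHCH2: amide, 1 C=O (running total 4).
CO: ketone, 1 C=O (running total 5).
CH(CONH2): amide, 1 C=O (running total 6).
CH(NHCOCH3): amide, 1 C=O (running total 7).
CO: ketone, 1 C=O (running total 8).
CH(COOH): carboxylic acid, 1 C=O (running total 9).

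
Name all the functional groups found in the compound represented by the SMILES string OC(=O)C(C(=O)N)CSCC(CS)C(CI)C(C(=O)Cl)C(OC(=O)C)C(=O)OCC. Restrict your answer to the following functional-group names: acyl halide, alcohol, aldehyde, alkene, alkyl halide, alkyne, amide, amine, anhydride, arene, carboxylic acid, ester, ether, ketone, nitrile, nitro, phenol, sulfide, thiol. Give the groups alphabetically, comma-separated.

–COOH: carbonyl C bonded to –OH and C → carboxylic acid (the –OH is not a separate alcohol).
pendant –CONH2: carbonyl C bonded to C and N → amide.
C–S–C linkage → sulfide (thioether).
pendant –CH2SH → thiol.
pendant –CH2X: halogen on sp³ carbon → alkyl halide.
pendant –C(=O)X: carbonyl C bonded to C and halogen → acyl halide.
pendant –OC(=O)CH3: an acyloxy group → ester.
–C(=O)OCH2CH3: carbonyl C bonded to C and to –OEt → ester.

acyl halide, alkyl halide, amide, carboxylic acid, ester, sulfide, thiol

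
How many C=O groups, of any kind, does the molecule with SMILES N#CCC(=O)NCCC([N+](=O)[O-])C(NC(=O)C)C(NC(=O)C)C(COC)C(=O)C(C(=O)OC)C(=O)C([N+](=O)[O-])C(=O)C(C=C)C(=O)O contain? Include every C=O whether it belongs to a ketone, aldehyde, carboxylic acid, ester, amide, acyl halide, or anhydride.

CH2CONHCH2: amide, 1 C=O (running total 1).
CH(NHCOCH3): amide, 1 C=O (running total 2).
CH(NHCOCH3): amide, 1 C=O (running total 3).
CO: ketone, 1 C=O (running total 4).
CH(COOCH3): ester, 1 C=O (running total 5).
CO: ketone, 1 C=O (running total 6).
CO: ketone, 1 C=O (running total 7).
COOH: carboxylic acid, 1 C=O (running total 8).

8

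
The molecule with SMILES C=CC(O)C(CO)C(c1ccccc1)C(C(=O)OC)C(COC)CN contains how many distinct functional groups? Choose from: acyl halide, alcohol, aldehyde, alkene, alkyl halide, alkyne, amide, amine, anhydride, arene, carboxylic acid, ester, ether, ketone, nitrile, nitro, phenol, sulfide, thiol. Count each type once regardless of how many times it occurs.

6

C=C double bond → alkene.
–OH on an sp³ carbon → alcohol (secondary).
pendant –CH2OH on an sp³ backbone C → alcohol.
pendant –C6H5: benzene ring → arene.
pendant –COOCH3: carbonyl C bonded to C and –OCH3 → ester.
pendant –CH2OCH3: C–O–C linkage → ether.
–NH2 on an sp³ carbon with no adjacent C=O → amine.
Distinct types present: alcohol, alkene, amine, arene, ester, ether.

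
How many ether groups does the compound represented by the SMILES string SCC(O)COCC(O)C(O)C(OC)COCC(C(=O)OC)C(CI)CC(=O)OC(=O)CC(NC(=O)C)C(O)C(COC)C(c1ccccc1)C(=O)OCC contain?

4

–SH on an sp³ carbon → thiol.
–OH on an sp³ carbon → alcohol (secondary).
C–O–C with sp³ carbons on both sides and no adjacent C=O → ether.
–OH on an sp³ carbon → alcohol (secondary).
–OH on an sp³ carbon → alcohol (secondary).
pendant –OCH3: C–O–C with sp³ C, no adjacent C=O → ether.
C–O–C with sp³ carbons on both sides and no adjacent C=O → ether.
pendant –COOCH3: carbonyl C bonded to C and –OCH3 → ester.
pendant –CH2X: halogen on sp³ carbon → alkyl halide.
two acyl groups sharing one oxygen, –C(=O)–O–C(=O)– → anhydride.
pendant –NHC(=O)CH3: N bonded to a carbonyl → amide (not amine).
–OH on an sp³ carbon → alcohol (secondary).
pendant –CH2OCH3: C–O–C linkage → ether.
pendant –C6H5: benzene ring → arene.
–C(=O)OCH2CH3: carbonyl C bonded to C and to –OEt → ester.
Ether appears at: CH2OCH2, CH(OCH3), CH2OCH2, CH(CH2OCH3) → 4.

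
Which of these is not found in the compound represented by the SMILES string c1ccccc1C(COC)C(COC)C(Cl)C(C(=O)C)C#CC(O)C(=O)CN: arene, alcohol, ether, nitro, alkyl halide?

ether: present (CH(CH2OCH3) — pendant –CH2OCH3: C–O–C linkage → ether).
arene: present (C6H5 — C6H5– phenyl ring → arene).
alcohol: present (CH(OH) — –OH on an sp³ carbon → alcohol (secondary)).
alkyl halide: present (CH(Cl) — halogen on an sp³ carbon → alkyl halide).
nitro: no segment matches this pattern.

nitro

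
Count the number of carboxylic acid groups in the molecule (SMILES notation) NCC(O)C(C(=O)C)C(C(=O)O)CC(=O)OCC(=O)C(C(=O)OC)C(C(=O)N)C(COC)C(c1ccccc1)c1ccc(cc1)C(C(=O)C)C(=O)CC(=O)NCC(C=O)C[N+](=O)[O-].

1

Working along the chain:
  H2NCH2: –NH2 on an sp³ carbon with no adjacent C=O → amine.
  CH(OH): –OH on an sp³ carbon → alcohol (secondary).
  CH(COCH3): pendant –COCH3: carbonyl C bonded to two carbons → ketone.
  CH(COOH): pendant –COOH: carbonyl C bonded to C and –OH → carboxylic acid.
  CH2COOCH2: –C(=O)–O–C with C on the carbonyl side → ester.
  CO: –C(=O)– with carbon on both sides → ketone.
  CH(COOCH3): pendant –COOCH3: carbonyl C bonded to C and –OCH3 → ester.
  CH(CONH2): pendant –CONH2: carbonyl C bonded to C and N → amide.
  CH(CH2OCH3): pendant –CH2OCH3: C–O–C linkage → ether.
  CH(C6H5): pendant –C6H5: benzene ring → arene.
  C6H4: para-disubstituted benzene ring → arene.
  CH(COCH3): pendant –COCH3: carbonyl C bonded to two carbons → ketone.
  CO: –C(=O)– with carbon on both sides → ketone.
  CH2CONHCH2: –C(=O)–N– linkage → amide (the N is not an amine).
  CH(CHO): pendant –CHO: carbonyl C bonded to C and H → aldehyde.
  CH2NO2: –NO2 on carbon → nitro group.
Carboxylic acid appears at: CH(COOH) → 1.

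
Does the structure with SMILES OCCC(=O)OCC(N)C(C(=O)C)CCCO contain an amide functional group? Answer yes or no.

no

Taking each segment in turn:
  HOCH2: HO– on an sp³ carbon → alcohol.
  CH2COOCH2: –C(=O)–O–C with C on the carbonyl side → ester.
  CH(NH2): –NH2 on an sp³ carbon with no adjacent C=O → amine.
  CH(COCH3): pendant –COCH3: carbonyl C bonded to two carbons → ketone.
  CH2OH: –OH on an sp³ carbon → alcohol.
The groups actually present are: alcohol, amine, ester, ketone.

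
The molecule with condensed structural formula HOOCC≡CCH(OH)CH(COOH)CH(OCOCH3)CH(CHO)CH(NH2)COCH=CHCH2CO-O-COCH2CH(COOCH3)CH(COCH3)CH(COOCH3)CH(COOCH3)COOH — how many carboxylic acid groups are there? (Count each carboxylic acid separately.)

–COOH: carbonyl C bonded to –OH and C → carboxylic acid (the –OH is not a separate alcohol).
C≡C triple bond → alkyne.
–OH on an sp³ carbon → alcohol (secondary).
pendant –COOH: carbonyl C bonded to C and –OH → carboxylic acid.
pendant –OC(=O)CH3: an acyloxy group → ester.
pendant –CHO: carbonyl C bonded to C and H → aldehyde.
–NH2 on an sp³ carbon with no adjacent C=O → amine.
–C(=O)– with carbon on both sides → ketone.
C=C double bond → alkene.
two acyl groups sharing one oxygen, –C(=O)–O–C(=O)– → anhydride.
pendant –COOCH3: carbonyl C bonded to C and –OCH3 → ester.
pendant –COCH3: carbonyl C bonded to two carbons → ketone.
pendant –COOCH3: carbonyl C bonded to C and –OCH3 → ester.
pendant –COOCH3: carbonyl C bonded to C and –OCH3 → ester.
–COOH: carbonyl C bonded to –OH and C → carboxylic acid (the –OH is not a separate alcohol).
Carboxylic acid appears at: HOOC, CH(COOH), COOH → 3.

3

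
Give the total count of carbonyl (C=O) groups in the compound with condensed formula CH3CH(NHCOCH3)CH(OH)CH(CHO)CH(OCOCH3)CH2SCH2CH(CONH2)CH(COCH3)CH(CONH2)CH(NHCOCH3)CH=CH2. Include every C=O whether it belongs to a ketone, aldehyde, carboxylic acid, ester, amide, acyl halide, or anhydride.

CH(NHCOCH3): amide, 1 C=O (running total 1).
CH(CHO): aldehyde, 1 C=O (running total 2).
CH(OCOCH3): ester, 1 C=O (running total 3).
CH(CONH2): amide, 1 C=O (running total 4).
CH(COCH3): ketone, 1 C=O (running total 5).
CH(CONH2): amide, 1 C=O (running total 6).
CH(NHCOCH3): amide, 1 C=O (running total 7).

7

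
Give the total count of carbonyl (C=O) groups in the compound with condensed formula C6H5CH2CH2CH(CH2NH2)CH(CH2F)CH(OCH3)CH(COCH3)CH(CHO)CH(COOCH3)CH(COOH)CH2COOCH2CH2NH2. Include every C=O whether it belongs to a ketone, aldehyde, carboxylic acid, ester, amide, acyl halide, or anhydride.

5

CH(COCH3): ketone, 1 C=O (running total 1).
CH(CHO): aldehyde, 1 C=O (running total 2).
CH(COOCH3): ester, 1 C=O (running total 3).
CH(COOH): carboxylic acid, 1 C=O (running total 4).
CH2COOCH2: ester, 1 C=O (running total 5).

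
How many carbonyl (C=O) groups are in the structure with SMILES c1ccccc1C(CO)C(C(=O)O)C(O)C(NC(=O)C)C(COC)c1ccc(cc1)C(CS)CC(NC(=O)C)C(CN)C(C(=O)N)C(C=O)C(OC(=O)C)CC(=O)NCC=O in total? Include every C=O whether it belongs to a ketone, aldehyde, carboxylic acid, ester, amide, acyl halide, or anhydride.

CH(COOH): carboxylic acid, 1 C=O (running total 1).
CH(NHCOCH3): amide, 1 C=O (running total 2).
CH(NHCOCH3): amide, 1 C=O (running total 3).
CH(CONH2): amide, 1 C=O (running total 4).
CH(CHO): aldehyde, 1 C=O (running total 5).
CH(OCOCH3): ester, 1 C=O (running total 6).
CH2CONHCH2: amide, 1 C=O (running total 7).
CHO: aldehyde, 1 C=O (running total 8).

8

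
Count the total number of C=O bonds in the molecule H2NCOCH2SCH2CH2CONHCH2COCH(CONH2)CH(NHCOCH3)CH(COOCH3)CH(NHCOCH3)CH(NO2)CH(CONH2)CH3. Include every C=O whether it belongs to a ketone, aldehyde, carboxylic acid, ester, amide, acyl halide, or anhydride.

H2NCO: amide, 1 C=O (running total 1).
CH2CONHCH2: amide, 1 C=O (running total 2).
CO: ketone, 1 C=O (running total 3).
CH(CONH2): amide, 1 C=O (running total 4).
CH(NHCOCH3): amide, 1 C=O (running total 5).
CH(COOCH3): ester, 1 C=O (running total 6).
CH(NHCOCH3): amide, 1 C=O (running total 7).
CH(CONH2): amide, 1 C=O (running total 8).

8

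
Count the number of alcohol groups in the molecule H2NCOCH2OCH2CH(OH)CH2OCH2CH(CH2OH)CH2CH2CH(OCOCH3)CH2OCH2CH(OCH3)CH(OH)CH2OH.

–C(=O)NH2: carbonyl C bonded to C and to N → amide (the N is not a separate amine).
C–O–C with sp³ carbons on both sides and no adjacent C=O → ether.
–OH on an sp³ carbon → alcohol (secondary).
C–O–C with sp³ carbons on both sides and no adjacent C=O → ether.
pendant –CH2OH on an sp³ backbone C → alcohol.
pendant –OC(=O)CH3: an acyloxy group → ester.
C–O–C with sp³ carbons on both sides and no adjacent C=O → ether.
pendant –OCH3: C–O–C with sp³ C, no adjacent C=O → ether.
–OH on an sp³ carbon → alcohol (secondary).
–OH on an sp³ carbon → alcohol.
Alcohol appears at: CH(OH), CH(CH2OH), CH(OH), CH2OH → 4.

4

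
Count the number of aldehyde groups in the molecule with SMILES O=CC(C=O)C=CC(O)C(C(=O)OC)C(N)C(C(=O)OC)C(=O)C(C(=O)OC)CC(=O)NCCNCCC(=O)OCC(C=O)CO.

3

Working along the chain:
  OHC: terminal –CHO: carbonyl C bonded to H and C → aldehyde.
  CH(CHO): pendant –CHO: carbonyl C bonded to C and H → aldehyde.
  CH=CH: C=C double bond → alkene.
  CH(OH): –OH on an sp³ carbon → alcohol (secondary).
  CH(COOCH3): pendant –COOCH3: carbonyl C bonded to C and –OCH3 → ester.
  CH(NH2): –NH2 on an sp³ carbon with no adjacent C=O → amine.
  CH(COOCH3): pendant –COOCH3: carbonyl C bonded to C and –OCH3 → ester.
  CO: –C(=O)– with carbon on both sides → ketone.
  CH(COOCH3): pendant –COOCH3: carbonyl C bonded to C and –OCH3 → ester.
  CH2CONHCH2: –C(=O)–N– linkage → amide (the N is not an amine).
  CH2NHCH2: C–N–C with sp³ carbons and no adjacent C=O → amine (secondary).
  CH2COOCH2: –C(=O)–O–C with C on the carbonyl side → ester.
  CH(CHO): pendant –CHO: carbonyl C bonded to C and H → aldehyde.
  CH2OH: –OH on an sp³ carbon → alcohol.
Aldehyde appears at: OHC, CH(CHO), CH(CHO) → 3.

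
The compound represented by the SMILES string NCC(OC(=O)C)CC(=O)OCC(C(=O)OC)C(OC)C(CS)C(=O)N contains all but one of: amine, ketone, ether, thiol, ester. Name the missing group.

ether: present (CH(OCH3) — pendant –OCH3: C–O–C with sp³ C, no adjacent C=O → ether).
amine: present (H2NCH2 — –NH2 on an sp³ carbon with no adjacent C=O → amine).
ester: present (CH(OCOCH3) — pendant –OC(=O)CH3: an acyloxy group → ester).
thiol: present (CH(CH2SH) — pendant –CH2SH → thiol).
ketone: absent. In each of CH(OCOCH3), CH2COOCH2 and CH(COOCH3), the C=O is bonded to an –O–C group, which defines an ester, not a ketone. In CONH2, the C=O is bonded to nitrogen, which defines an amide, not a ketone.

ketone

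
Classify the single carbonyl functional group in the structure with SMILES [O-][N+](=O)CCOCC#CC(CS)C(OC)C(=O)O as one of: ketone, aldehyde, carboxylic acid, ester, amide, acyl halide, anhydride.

carboxylic acid

The carbonyl is in the COOH segment: –COOH: carbonyl C bonded to –OH and C → carboxylic acid (the –OH is not a separate alcohol).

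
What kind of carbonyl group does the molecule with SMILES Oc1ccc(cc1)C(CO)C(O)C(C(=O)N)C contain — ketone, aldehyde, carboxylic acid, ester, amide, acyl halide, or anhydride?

The carbonyl is in the CH(CONH2) segment: pendant –CONH2: carbonyl C bonded to C and N → amide.

amide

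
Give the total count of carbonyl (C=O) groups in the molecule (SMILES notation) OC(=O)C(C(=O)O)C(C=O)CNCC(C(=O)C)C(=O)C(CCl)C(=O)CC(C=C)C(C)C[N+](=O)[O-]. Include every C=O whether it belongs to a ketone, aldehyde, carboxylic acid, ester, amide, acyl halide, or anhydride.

HOOC: carboxylic acid, 1 C=O (running total 1).
CH(COOH): carboxylic acid, 1 C=O (running total 2).
CH(CHO): aldehyde, 1 C=O (running total 3).
CH(COCH3): ketone, 1 C=O (running total 4).
CO: ketone, 1 C=O (running total 5).
CO: ketone, 1 C=O (running total 6).

6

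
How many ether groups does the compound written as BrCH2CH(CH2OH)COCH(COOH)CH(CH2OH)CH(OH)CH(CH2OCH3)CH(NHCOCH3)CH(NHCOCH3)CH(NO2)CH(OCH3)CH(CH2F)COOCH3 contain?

2

halogen on an sp³ carbon → alkyl halide.
pendant –CH2OH on an sp³ backbone C → alcohol.
–C(=O)– with carbon on both sides → ketone.
pendant –COOH: carbonyl C bonded to C and –OH → carboxylic acid.
pendant –CH2OH on an sp³ backbone C → alcohol.
–OH on an sp³ carbon → alcohol (secondary).
pendant –CH2OCH3: C–O–C linkage → ether.
pendant –NHC(=O)CH3: N bonded to a carbonyl → amide (not amine).
pendant –NHC(=O)CH3: N bonded to a carbonyl → amide (not amine).
–NO2 on an sp³ carbon → nitro (the N=O is not a carbonyl).
pendant –OCH3: C–O–C with sp³ C, no adjacent C=O → ether.
pendant –CH2X: halogen on sp³ carbon → alkyl halide.
–C(=O)OCH3: carbonyl C bonded to C and to –OCH3 → ester (not ketone + ether).
Ether appears at: CH(CH2OCH3), CH(OCH3) → 2.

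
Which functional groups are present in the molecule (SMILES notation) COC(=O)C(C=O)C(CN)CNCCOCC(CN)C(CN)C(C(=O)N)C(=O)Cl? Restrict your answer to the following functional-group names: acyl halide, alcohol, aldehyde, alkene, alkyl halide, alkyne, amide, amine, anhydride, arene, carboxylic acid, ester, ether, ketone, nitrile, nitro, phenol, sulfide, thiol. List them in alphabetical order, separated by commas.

CH3O–C(=O)–: carbonyl C bonded to C and to –OCH3 → ester (not ketone + ether).
pendant –CHO: carbonyl C bonded to C and H → aldehyde.
pendant –CH2NH2: N on sp³ C, no adjacent C=O → amine.
C–N–C with sp³ carbons and no adjacent C=O → amine (secondary).
C–O–C with sp³ carbons on both sides and no adjacent C=O → ether.
pendant –CH2NH2: N on sp³ C, no adjacent C=O → amine.
pendant –CH2NH2: N on sp³ C, no adjacent C=O → amine.
pendant –CONH2: carbonyl C bonded to C and N → amide.
–C(=O)Cl: carbonyl C bonded to C and to a halogen → acyl halide (not alkyl halide).

acyl halide, aldehyde, amide, amine, ester, ether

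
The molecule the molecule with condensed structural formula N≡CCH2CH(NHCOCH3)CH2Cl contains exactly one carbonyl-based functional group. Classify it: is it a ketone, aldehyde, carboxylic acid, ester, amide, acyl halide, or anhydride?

amide

The carbonyl is in the CH(NHCOCH3) segment: pendant –NHC(=O)CH3: N bonded to a carbonyl → amide (not amine).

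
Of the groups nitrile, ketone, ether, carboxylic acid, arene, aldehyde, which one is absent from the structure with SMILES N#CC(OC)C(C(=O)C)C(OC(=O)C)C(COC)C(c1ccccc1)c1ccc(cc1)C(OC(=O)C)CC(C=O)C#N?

arene: present (CH(C6H5) — pendant –C6H5: benzene ring → arene).
ketone: present (CH(COCH3) — pendant –COCH3: carbonyl C bonded to two carbons → ketone).
aldehyde: present (CH(CHO) — pendant –CHO: carbonyl C bonded to C and H → aldehyde).
nitrile: present (N≡C — N≡C–: carbon triple-bonded to nitrogen → nitrile).
ether: present (CH(OCH3) — pendant –OCH3: C–O–C with sp³ C, no adjacent C=O → ether).
carboxylic acid: absent. In CH(OCOCH3), the acyl oxygen is bonded to carbon (–O–C), not to H, so this is an ester.

carboxylic acid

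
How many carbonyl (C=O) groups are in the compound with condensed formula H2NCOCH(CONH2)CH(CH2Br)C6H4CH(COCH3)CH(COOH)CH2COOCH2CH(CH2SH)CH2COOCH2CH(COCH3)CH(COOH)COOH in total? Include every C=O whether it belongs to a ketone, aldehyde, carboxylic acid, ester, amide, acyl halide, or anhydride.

9

H2NCO: amide, 1 C=O (running total 1).
CH(CONH2): amide, 1 C=O (running total 2).
CH(COCH3): ketone, 1 C=O (running total 3).
CH(COOH): carboxylic acid, 1 C=O (running total 4).
CH2COOCH2: ester, 1 C=O (running total 5).
CH2COOCH2: ester, 1 C=O (running total 6).
CH(COCH3): ketone, 1 C=O (running total 7).
CH(COOH): carboxylic acid, 1 C=O (running total 8).
COOH: carboxylic acid, 1 C=O (running total 9).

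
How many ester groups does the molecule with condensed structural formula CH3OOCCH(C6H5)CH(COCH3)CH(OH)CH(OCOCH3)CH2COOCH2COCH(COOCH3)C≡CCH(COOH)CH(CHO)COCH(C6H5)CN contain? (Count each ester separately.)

CH3O–C(=O)–: carbonyl C bonded to C and to –OCH3 → ester (not ketone + ether).
pendant –C6H5: benzene ring → arene.
pendant –COCH3: carbonyl C bonded to two carbons → ketone.
–OH on an sp³ carbon → alcohol (secondary).
pendant –OC(=O)CH3: an acyloxy group → ester.
–C(=O)–O–C with C on the carbonyl side → ester.
–C(=O)– with carbon on both sides → ketone.
pendant –COOCH3: carbonyl C bonded to C and –OCH3 → ester.
C≡C triple bond → alkyne.
pendant –COOH: carbonyl C bonded to C and –OH → carboxylic acid.
pendant –CHO: carbonyl C bonded to C and H → aldehyde.
–C(=O)– with carbon on both sides → ketone.
pendant –C6H5: benzene ring → arene.
–C≡N: carbon triple-bonded to nitrogen → nitrile.
Ester appears at: CH3OOC, CH(OCOCH3), CH2COOCH2, CH(COOCH3) → 4.

4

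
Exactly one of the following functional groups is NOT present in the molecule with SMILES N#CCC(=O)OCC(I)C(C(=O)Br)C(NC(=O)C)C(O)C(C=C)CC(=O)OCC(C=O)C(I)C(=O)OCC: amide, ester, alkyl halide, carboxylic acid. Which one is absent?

carboxylic acid

amide: present (CH(NHCOCH3) — pendant –NHC(=O)CH3: N bonded to a carbonyl → amide (not amine)).
ester: present (CH2COOCH2 — –C(=O)–O–C with C on the carbonyl side → ester).
alkyl halide: present (CH(I) — halogen on an sp³ carbon → alkyl halide).
carboxylic acid: absent. In each of CH2COOCH2 and COOCH2CH3, the acyl oxygen is bonded to carbon (–O–C), not to H, so this is an ester. In CH(NHCOCH3), the carbonyl is bonded to nitrogen, not to –OH; that is an amide.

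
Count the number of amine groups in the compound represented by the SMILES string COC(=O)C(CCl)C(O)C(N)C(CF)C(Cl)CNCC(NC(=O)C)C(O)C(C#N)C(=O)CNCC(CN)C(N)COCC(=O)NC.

CH3O–C(=O)–: carbonyl C bonded to C and to –OCH3 → ester (not ketone + ether).
pendant –CH2X: halogen on sp³ carbon → alkyl halide.
–OH on an sp³ carbon → alcohol (secondary).
–NH2 on an sp³ carbon with no adjacent C=O → amine.
pendant –CH2X: halogen on sp³ carbon → alkyl halide.
halogen on an sp³ carbon → alkyl halide.
C–N–C with sp³ carbons and no adjacent C=O → amine (secondary).
pendant –NHC(=O)CH3: N bonded to a carbonyl → amide (not amine).
–OH on an sp³ carbon → alcohol (secondary).
pendant –C≡N: nitrile.
–C(=O)– with carbon on both sides → ketone.
C–N–C with sp³ carbons and no adjacent C=O → amine (secondary).
pendant –CH2NH2: N on sp³ C, no adjacent C=O → amine.
–NH2 on an sp³ carbon with no adjacent C=O → amine.
C–O–C with sp³ carbons on both sides and no adjacent C=O → ether.
–C(=O)NHCH3: carbonyl C bonded to C and to N → amide (the N is not an amine).
Amine appears at: CH(NH2), CH2NHCH2, CH2NHCH2, CH(CH2NH2), CH(NH2) → 5.

5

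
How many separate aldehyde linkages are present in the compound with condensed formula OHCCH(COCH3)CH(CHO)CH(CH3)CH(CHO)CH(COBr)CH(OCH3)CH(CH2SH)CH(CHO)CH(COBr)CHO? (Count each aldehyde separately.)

5

Working along the chain:
  OHC: terminal –CHO: carbonyl C bonded to H and C → aldehyde.
  CH(COCH3): pendant –COCH3: carbonyl C bonded to two carbons → ketone.
  CH(CHO): pendant –CHO: carbonyl C bonded to C and H → aldehyde.
  CH(CHO): pendant –CHO: carbonyl C bonded to C and H → aldehyde.
  CH(COBr): pendant –C(=O)X: carbonyl C bonded to C and halogen → acyl halide.
  CH(OCH3): pendant –OCH3: C–O–C with sp³ C, no adjacent C=O → ether.
  CH(CH2SH): pendant –CH2SH → thiol.
  CH(CHO): pendant –CHO: carbonyl C bonded to C and H → aldehyde.
  CH(COBr): pendant –C(=O)X: carbonyl C bonded to C and halogen → acyl halide.
  CHO: terminal –CHO: carbonyl C bonded to H and C → aldehyde.
Aldehyde appears at: OHC, CH(CHO), CH(CHO), CH(CHO), CHO → 5.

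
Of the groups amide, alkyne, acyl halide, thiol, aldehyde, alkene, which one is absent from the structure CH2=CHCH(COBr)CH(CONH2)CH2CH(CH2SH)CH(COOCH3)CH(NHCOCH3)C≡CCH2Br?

acyl halide: present (CH(COBr) — pendant –C(=O)X: carbonyl C bonded to C and halogen → acyl halide).
alkyne: present (C≡C — C≡C triple bond → alkyne).
thiol: present (CH(CH2SH) — pendant –CH2SH → thiol).
alkene: present (CH2=CH — C=C double bond → alkene).
amide: present (CH(CONH2) — pendant –CONH2: carbonyl C bonded to C and N → amide).
aldehyde: no segment matches this pattern.

aldehyde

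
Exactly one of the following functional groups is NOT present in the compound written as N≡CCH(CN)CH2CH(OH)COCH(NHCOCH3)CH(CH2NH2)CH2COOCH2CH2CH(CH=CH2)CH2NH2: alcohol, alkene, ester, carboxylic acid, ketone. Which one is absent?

ester: present (CH2COOCH2 — –C(=O)–O–C with C on the carbonyl side → ester).
alkene: present (CH(CH=CH2) — pendant –CH=CH2: C=C double bond → alkene).
ketone: present (CO — –C(=O)– with carbon on both sides → ketone).
alcohol: present (CH(OH) — –OH on an sp³ carbon → alcohol (secondary)).
carboxylic acid: absent. In CH2COOCH2, the acyl oxygen is bonded to carbon (–O–C), not to H, so this is an ester. In CH(NHCOCH3), the carbonyl is bonded to nitrogen, not to –OH; that is an amide.

carboxylic acid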